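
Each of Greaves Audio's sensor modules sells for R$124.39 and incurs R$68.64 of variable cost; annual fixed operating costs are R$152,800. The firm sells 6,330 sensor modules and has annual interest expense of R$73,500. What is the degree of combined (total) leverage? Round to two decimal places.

2.79

Total contribution margin = 6,330 × R$55.75 = R$352,897.50.
EBIT = R$352,897.50 − R$152,800 = R$200,097.50. Interest = R$73,500.00.
DOL = R$352,897.50 ÷ R$200,097.50 = 1.7636; DFL = R$200,097.50 ÷ R$126,597.50 = 1.5806.
Combined leverage = 1.7636 × 1.5806 = 2.7875.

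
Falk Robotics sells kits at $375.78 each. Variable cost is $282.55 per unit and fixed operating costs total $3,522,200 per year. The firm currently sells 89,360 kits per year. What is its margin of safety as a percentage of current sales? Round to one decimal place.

57.7%

Each unit contributes $375.78 − $282.55 = $93.23. Break-even units = $3,522,200 ÷ $93.23 = 37,779.68; break-even revenue = 37,779.68 × $375.78 = $14,196,849.90.
Actual sales revenue = 89,360 × $375.78 = $33,579,700.80.
Margin of safety = ($33,579,700.80 − $14,196,849.90) ÷ $33,579,700.80 = 57.7%.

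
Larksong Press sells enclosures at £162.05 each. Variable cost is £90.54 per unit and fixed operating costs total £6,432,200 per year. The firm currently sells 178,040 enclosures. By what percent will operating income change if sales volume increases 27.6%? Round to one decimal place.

+55.8%

At 178,040 units, contribution = 178,040 × £71.51 = £12,731,640.40.
Subtracting fixed costs: EBIT = £12,731,640.40 − £6,432,200 = £6,299,440.40.
DOL = contribution ÷ EBIT = £12,731,640.40 ÷ £6,299,440.40 = 2.0211.
So EBIT moves 2.0211 × (+27.6%) = +55.8%.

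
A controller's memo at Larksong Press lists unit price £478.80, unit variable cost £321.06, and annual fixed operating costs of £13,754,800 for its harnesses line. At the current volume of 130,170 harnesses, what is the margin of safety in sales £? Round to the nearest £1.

£20,574,425

Each unit contributes £478.80 − £321.06 = £157.74. Break-even units = £13,754,800 ÷ £157.74 = 87,199.19; break-even revenue = 87,199.19 × £478.80 = £41,750,971.47.
Actual sales revenue = 130,170 × £478.80 = £62,325,396.00.
Margin of safety = £62,325,396.00 − £41,750,971.47 = £20,574,425.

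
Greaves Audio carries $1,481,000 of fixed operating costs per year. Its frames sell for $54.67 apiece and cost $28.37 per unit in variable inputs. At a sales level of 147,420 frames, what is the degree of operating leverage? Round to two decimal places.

Contribution at this volume is 147,420 × $26.30 = $3,877,146.00.
Operating income = contribution − fixed costs = $3,877,146.00 − $1,481,000 = $2,396,146.00.
So DOL = total CM / EBIT = $3,877,146.00 / $2,396,146.00 = 1.6181.

1.62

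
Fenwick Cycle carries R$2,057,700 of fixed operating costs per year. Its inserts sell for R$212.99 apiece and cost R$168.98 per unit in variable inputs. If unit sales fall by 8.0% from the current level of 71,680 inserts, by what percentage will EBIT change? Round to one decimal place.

At 71,680 units, contribution = 71,680 × R$44.01 = R$3,154,636.80.
Operating income = contribution − fixed costs = R$3,154,636.80 − R$2,057,700 = R$1,096,936.80.
Degree of operating leverage = R$3,154,636.80 / R$1,096,936.80 = 2.8759.
Operating income changes by 2.8759 × -8.0% = -23.0%.

-23.0%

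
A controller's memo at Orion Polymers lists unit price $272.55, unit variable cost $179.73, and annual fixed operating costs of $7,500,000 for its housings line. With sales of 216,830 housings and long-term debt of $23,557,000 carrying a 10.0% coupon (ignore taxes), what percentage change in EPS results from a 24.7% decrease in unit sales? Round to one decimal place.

-48.4%

Total contribution margin = 216,830 × $92.82 = $20,126,160.60.
Operating income = contribution − fixed costs = $20,126,160.60 − $7,500,000 = $12,626,160.60.
Interest = $2,355,700.00, so EBIT − I = $10,270,460.60.
Degree of combined leverage = contribution ÷ (EBIT − I) = $20,126,160.60 ÷ $10,270,460.60 = 1.9596.
EPS therefore changes by 1.9596 × (-24.7%) = -48.4%.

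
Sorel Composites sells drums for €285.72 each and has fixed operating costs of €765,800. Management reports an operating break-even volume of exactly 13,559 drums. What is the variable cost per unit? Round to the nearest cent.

At break-even, FC = Q × (P − VC), so P − VC = €765,800 ÷ 13,559 = €56.4791.
Variable cost per unit = €285.72 − €56.4791 = €229.24.

€229.24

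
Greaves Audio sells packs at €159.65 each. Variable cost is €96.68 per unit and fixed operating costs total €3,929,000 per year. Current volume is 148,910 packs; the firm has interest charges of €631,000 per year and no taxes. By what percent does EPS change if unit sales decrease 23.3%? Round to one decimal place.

Total contribution margin = 148,910 × €62.97 = €9,376,862.70.
EBIT = €9,376,862.70 − €3,929,000 = €5,447,862.70.
After interest of €631,000.00, pre-tax earnings = €4,816,862.70.
Degree of combined leverage = contribution ÷ (EBIT − I) = €9,376,862.70 ÷ €4,816,862.70 = 1.9467.
EPS therefore changes by 1.9467 × (-23.3%) = -45.4%.

-45.4%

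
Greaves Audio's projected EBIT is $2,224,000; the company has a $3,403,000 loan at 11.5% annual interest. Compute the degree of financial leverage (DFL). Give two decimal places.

Annual interest charges come to $391,345.00.
DFL = EBIT ÷ (EBIT − I) = $2,224,000 ÷ ($2,224,000 − $391,345.00) = $2,224,000 ÷ $1,832,655.00 = 1.2135.

1.21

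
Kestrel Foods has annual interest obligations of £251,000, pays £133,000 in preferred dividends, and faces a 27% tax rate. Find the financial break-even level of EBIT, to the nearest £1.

Preferred dividends are paid after tax, so their pre-tax equivalent is £133,000 ÷ (1 − 0.27) = £182,191.78.
EPS = 0 when EBIT covers interest plus the pre-tax preferred burden: £251,000 + £182,191.78 = £433,191.78.

£433,192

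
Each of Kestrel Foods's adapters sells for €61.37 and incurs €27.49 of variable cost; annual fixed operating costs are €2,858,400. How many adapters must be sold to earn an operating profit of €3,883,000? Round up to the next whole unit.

198,979 adapters

Each unit contributes €61.37 − €27.49 = €33.88.
Units = (FC + target) / CM = (€2,858,400 + €3,883,000) / €33.88 = 198,978.75, so 198,979 adapters.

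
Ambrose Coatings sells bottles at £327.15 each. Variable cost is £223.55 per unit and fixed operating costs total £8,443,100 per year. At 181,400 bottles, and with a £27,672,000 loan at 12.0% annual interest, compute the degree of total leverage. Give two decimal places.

Contribution at this volume is 181,400 × £103.60 = £18,793,040.00.
Subtracting fixed costs: EBIT = £18,793,040.00 − £8,443,100 = £10,349,940.00. Interest = £3,320,640.00.
DOL = £18,793,040.00 ÷ £10,349,940.00 = 1.8158; DFL = £10,349,940.00 ÷ £7,029,300.00 = 1.4724.
Combined leverage = 1.8158 × 1.4724 = 2.6736.

2.67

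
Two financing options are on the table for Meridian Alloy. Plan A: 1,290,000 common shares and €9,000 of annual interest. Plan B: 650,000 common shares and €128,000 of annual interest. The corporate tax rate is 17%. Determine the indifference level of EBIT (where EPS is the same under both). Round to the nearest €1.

At indifference, (EBIT − 9,000)(1 − t)/1,290,000 = (EBIT − 128,000)(1 − t)/650,000.
Cancelling (1 − t) and cross-multiplying: 650,000·(EBIT − 9,000) = 1,290,000·(EBIT − 128,000).
Solving, EBIT = (128,000·1,290,000 − 9,000·650,000) / (1,290,000 − 650,000) = 159,270,000,000 / 640,000 = 248,859.38.

€248,859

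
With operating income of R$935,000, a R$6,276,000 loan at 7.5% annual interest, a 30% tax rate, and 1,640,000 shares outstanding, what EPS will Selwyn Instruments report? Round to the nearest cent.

Interest = R$470,700.00, so EBT = R$935,000 − R$470,700.00 = R$464,300.00.
Net income = R$464,300.00 × (1 − 0.30) = R$325,010.00.
Per share: R$325,010.00 / 1,640,000 shares = R$0.20.

R$0.20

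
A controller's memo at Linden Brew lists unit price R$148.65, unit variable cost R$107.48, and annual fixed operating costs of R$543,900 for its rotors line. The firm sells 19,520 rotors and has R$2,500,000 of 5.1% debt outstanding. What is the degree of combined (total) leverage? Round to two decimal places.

6.08

At 19,520 units, contribution = 19,520 × R$41.17 = R$803,638.40.
EBIT = R$803,638.40 − R$543,900 = R$259,738.40. Interest = R$127,500.00, so EBIT − I = R$132,238.40.
DCL = contribution ÷ (EBIT − I) = R$803,638.40 ÷ R$132,238.40 = 6.0772.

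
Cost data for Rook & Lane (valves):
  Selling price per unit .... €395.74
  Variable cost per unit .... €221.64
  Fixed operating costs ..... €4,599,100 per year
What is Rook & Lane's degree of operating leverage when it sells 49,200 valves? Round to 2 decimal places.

2.16

Total contribution margin = 49,200 × €174.10 = €8,565,720.00.
EBIT = €8,565,720.00 − €4,599,100 = €3,966,620.00.
So DOL = total CM / EBIT = €8,565,720.00 / €3,966,620.00 = 2.1595.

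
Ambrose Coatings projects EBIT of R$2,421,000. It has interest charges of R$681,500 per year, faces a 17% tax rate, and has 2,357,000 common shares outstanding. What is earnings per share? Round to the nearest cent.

R$0.61

Interest = R$681,500.00, so EBT = R$2,421,000 − R$681,500.00 = R$1,739,500.00.
After tax at 17%: net income = R$1,739,500.00 × 0.83 = R$1,443,785.00.
EPS = R$1,443,785.00 ÷ 2,357,000 = R$0.61.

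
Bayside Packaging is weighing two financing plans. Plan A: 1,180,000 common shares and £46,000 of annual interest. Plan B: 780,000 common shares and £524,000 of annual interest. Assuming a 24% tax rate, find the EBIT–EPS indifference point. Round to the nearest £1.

£1,456,100

Set EPS_A = EPS_B: (EBIT − £46,000)(1 − 0.24) ÷ 1,180,000 = (EBIT − £524,000)(1 − 0.24) ÷ 780,000.
Cancelling (1 − t) and cross-multiplying: 780,000·(EBIT − 46,000) = 1,180,000·(EBIT − 524,000).
Solving, EBIT = (524,000·1,180,000 − 46,000·780,000) / (1,180,000 − 780,000) = 582,440,000,000 / 400,000 = 1,456,100.00.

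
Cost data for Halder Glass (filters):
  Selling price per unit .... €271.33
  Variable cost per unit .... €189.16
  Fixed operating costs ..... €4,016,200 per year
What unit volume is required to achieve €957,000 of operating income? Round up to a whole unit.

60,524 filters

Contribution margin per unit = €271.33 − €189.16 = €82.17.
Required volume = (fixed costs + target profit) ÷ CM = (€4,016,200 + €957,000) ÷ €82.17 = 60,523.31, so 60,524 filters.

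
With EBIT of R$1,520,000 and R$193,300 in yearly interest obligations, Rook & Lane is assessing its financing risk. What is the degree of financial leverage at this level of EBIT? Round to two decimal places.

Annual interest charges come to R$193,300.00.
DFL = EBIT ÷ (EBIT − I) = R$1,520,000 ÷ (R$1,520,000 − R$193,300.00) = R$1,520,000 ÷ R$1,326,700.00 = 1.1457.

1.15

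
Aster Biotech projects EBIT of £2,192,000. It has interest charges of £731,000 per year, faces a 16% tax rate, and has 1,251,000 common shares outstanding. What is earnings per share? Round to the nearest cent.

Interest = £731,000.00, so EBT = £2,192,000 − £731,000.00 = £1,461,000.00.
Net income = £1,461,000.00 × (1 − 0.16) = £1,227,240.00.
EPS = £1,227,240.00 ÷ 1,251,000 = £0.98.

£0.98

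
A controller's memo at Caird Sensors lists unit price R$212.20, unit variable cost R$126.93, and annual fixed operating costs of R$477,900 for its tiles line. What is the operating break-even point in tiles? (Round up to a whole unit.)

Each unit contributes R$212.20 − R$126.93 = R$85.27.
Break-even volume = fixed costs ÷ CM per unit = R$477,900 ÷ R$85.27 = 5,604.55, so 5,605 tiles.

5,605 tiles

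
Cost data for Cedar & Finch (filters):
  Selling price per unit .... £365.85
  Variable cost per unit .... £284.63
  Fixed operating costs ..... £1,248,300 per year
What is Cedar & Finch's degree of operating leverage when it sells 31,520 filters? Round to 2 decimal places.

1.95

Total contribution margin = 31,520 × £81.22 = £2,560,054.40.
Subtracting fixed costs: EBIT = £2,560,054.40 − £1,248,300 = £1,311,754.40.
DOL = contribution ÷ EBIT = £2,560,054.40 ÷ £1,311,754.40 = 1.9516.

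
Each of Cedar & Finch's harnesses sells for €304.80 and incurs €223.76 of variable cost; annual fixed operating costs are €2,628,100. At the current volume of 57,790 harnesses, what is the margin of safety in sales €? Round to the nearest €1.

Each unit contributes €304.80 − €223.76 = €81.04. Break-even units = €2,628,100 ÷ €81.04 = 32,429.66; break-even revenue = 32,429.66 × €304.80 = €9,884,561.70.
Actual sales revenue = 57,790 × €304.80 = €17,614,392.00.
Margin of safety = €17,614,392.00 − €9,884,561.70 = €7,729,830.

€7,729,830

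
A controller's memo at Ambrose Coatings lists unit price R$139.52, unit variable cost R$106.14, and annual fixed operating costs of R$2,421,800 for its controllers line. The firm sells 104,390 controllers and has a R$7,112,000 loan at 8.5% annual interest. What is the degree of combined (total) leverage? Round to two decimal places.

7.60

At 104,390 units, contribution = 104,390 × R$33.38 = R$3,484,538.20.
Subtracting fixed costs: EBIT = R$3,484,538.20 − R$2,421,800 = R$1,062,738.20. Interest = R$604,520.00, so EBIT − I = R$458,218.20.
Degree of total leverage = total CM / (EBIT − interest) = R$3,484,538.20 / R$458,218.20 = 7.6045.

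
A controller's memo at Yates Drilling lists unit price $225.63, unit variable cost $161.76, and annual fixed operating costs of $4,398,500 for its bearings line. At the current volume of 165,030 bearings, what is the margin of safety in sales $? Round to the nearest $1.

Contribution margin per unit = $225.63 − $161.76 = $63.87. Break-even units = $4,398,500 ÷ $63.87 = 68,866.45; break-even revenue = 68,866.45 × $225.63 = $15,538,336.54.
Current sales = 165,030 × $225.63 = $37,235,718.90.
Margin of safety = $37,235,718.90 − $15,538,336.54 = $21,697,382.

$21,697,382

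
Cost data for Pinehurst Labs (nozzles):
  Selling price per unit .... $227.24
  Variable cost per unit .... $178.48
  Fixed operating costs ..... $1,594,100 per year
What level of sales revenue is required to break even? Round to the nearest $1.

$7,429,108

Contribution margin per unit = $227.24 − $178.48 = $48.76, a CM ratio of $48.76 ÷ $227.24 = 0.2146.
Break-even sales = FC ÷ CM ratio = $1,594,100 × $227.24 / $48.76 = $7,429,108.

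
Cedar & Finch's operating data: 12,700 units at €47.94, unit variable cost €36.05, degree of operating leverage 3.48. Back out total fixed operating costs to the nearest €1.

Contribution at this volume is 12,700 × €11.89 = €151,003.00.
DOL = contribution / EBIT, so EBIT = €151,003.00 / 3.48 = €43,391.67.
Fixed costs = CM − EBIT = €151,003.00 − €43,391.67 = €107,611.

€107,611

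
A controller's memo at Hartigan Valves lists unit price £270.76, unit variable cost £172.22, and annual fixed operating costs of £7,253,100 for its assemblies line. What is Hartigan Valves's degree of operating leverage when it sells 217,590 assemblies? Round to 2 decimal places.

Total contribution margin = 217,590 × £98.54 = £21,441,318.60.
Subtracting fixed costs: EBIT = £21,441,318.60 − £7,253,100 = £14,188,218.60.
So DOL = total CM / EBIT = £21,441,318.60 / £14,188,218.60 = 1.5112.

1.51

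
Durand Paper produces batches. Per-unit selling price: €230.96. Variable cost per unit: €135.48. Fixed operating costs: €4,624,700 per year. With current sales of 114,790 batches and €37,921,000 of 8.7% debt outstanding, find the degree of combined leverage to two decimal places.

Contribution at this volume is 114,790 × €95.48 = €10,960,149.20.
Operating income = contribution − fixed costs = €10,960,149.20 − €4,624,700 = €6,335,449.20. Interest = €3,299,127.00.
DOL = €10,960,149.20 ÷ €6,335,449.20 = 1.7300; DFL = €6,335,449.20 ÷ €3,036,322.20 = 2.0866.
Combined leverage = 1.7300 × 2.0866 = 3.6098.

3.61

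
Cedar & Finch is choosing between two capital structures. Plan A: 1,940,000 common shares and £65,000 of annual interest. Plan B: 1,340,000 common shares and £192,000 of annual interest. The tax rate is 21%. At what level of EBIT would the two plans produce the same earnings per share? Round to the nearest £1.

Set EPS_A = EPS_B: (EBIT − £65,000)(1 − 0.21) ÷ 1,940,000 = (EBIT − £192,000)(1 − 0.21) ÷ 1,340,000.
The (1 − t) factor cancels: (EBIT − 65,000) × 1,340,000 = (EBIT − 192,000) × 1,940,000.
Solving, EBIT = (192,000·1,940,000 − 65,000·1,340,000) / (1,940,000 − 1,340,000) = 285,380,000,000 / 600,000 = 475,633.33.

£475,633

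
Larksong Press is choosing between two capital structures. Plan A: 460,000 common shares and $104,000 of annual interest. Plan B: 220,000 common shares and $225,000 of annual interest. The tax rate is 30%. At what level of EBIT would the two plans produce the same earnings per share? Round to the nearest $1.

At indifference, (EBIT − 104,000)(1 − t)/460,000 = (EBIT − 225,000)(1 − t)/220,000.
Cancelling (1 − t) and cross-multiplying: 220,000·(EBIT − 104,000) = 460,000·(EBIT − 225,000).
Solving, EBIT = (225,000·460,000 − 104,000·220,000) / (460,000 − 220,000) = 80,620,000,000 / 240,000 = 335,916.67.

$335,917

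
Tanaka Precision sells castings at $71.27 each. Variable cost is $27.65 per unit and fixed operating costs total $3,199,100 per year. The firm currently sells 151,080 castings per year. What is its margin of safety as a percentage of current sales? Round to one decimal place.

51.5%

Unit CM = price − variable cost = $71.27 − $27.65 = $43.62. Break-even units = $3,199,100 ÷ $43.62 = 73,340.21; break-even revenue = 73,340.21 × $71.27 = $5,226,956.83.
Actual sales revenue = 151,080 × $71.27 = $10,767,471.60.
Margin of safety = ($10,767,471.60 − $5,226,956.83) ÷ $10,767,471.60 = 51.5%.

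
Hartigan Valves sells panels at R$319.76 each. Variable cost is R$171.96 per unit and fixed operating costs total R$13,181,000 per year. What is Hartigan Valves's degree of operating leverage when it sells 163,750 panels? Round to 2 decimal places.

Total contribution margin = 163,750 × R$147.80 = R$24,202,250.00.
EBIT = R$24,202,250.00 − R$13,181,000 = R$11,021,250.00.
DOL = contribution ÷ EBIT = R$24,202,250.00 ÷ R$11,021,250.00 = 2.1960.

2.20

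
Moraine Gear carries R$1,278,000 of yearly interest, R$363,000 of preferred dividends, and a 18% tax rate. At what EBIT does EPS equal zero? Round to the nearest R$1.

Preferred dividends are paid after tax, so their pre-tax equivalent is R$363,000 ÷ (1 − 0.18) = R$442,682.93.
EPS = 0 when EBIT covers interest plus the pre-tax preferred burden: R$1,278,000 + R$442,682.93 = R$1,720,682.93.

R$1,720,683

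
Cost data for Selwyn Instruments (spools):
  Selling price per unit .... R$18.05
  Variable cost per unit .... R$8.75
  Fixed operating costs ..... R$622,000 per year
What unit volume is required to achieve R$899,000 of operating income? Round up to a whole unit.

163,549 spools

Contribution margin per unit = R$18.05 − R$8.75 = R$9.30.
Units = (FC + target) / CM = (R$622,000 + R$899,000) / R$9.30 = 163,548.39, so 163,549 spools.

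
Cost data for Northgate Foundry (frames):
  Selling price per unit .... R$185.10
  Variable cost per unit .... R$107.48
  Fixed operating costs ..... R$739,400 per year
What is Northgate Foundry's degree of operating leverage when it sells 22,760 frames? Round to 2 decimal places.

1.72

Total contribution margin = 22,760 × R$77.62 = R$1,766,631.20.
Operating income = contribution − fixed costs = R$1,766,631.20 − R$739,400 = R$1,027,231.20.
Degree of operating leverage = R$1,766,631.20 / R$1,027,231.20 = 1.7198.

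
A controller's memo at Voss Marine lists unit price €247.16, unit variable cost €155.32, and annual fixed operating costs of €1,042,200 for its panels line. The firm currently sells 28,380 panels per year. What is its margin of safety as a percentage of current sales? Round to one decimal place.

Each unit contributes €247.16 − €155.32 = €91.84. Break-even units = €1,042,200 ÷ €91.84 = 11,348.00; break-even revenue = 11,348.00 × €247.16 = €2,804,770.82.
Actual sales revenue = 28,380 × €247.16 = €7,014,400.80.
Margin of safety = (€7,014,400.80 − €2,804,770.82) ÷ €7,014,400.80 = 60.0%.

60.0%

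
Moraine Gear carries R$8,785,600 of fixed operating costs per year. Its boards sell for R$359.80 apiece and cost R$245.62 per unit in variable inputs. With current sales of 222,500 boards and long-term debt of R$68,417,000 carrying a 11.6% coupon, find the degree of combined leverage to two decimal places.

2.93

Total contribution margin = 222,500 × R$114.18 = R$25,405,050.00.
Operating income = contribution − fixed costs = R$25,405,050.00 − R$8,785,600 = R$16,619,450.00. Interest = R$7,936,372.00.
DOL = R$25,405,050.00 ÷ R$16,619,450.00 = 1.5286; DFL = R$16,619,450.00 ÷ R$8,683,078.00 = 1.9140.
Combined leverage = 1.5286 × 1.9140 = 2.9257.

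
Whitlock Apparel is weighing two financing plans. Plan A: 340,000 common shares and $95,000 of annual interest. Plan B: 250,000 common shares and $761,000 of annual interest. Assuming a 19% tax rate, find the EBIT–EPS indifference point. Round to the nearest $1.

$2,611,000

At indifference, (EBIT − 95,000)(1 − t)/340,000 = (EBIT − 761,000)(1 − t)/250,000.
Cancelling (1 − t) and cross-multiplying: 250,000·(EBIT − 95,000) = 340,000·(EBIT − 761,000).
Solving, EBIT = (761,000·340,000 − 95,000·250,000) / (340,000 − 250,000) = 234,990,000,000 / 90,000 = 2,611,000.00.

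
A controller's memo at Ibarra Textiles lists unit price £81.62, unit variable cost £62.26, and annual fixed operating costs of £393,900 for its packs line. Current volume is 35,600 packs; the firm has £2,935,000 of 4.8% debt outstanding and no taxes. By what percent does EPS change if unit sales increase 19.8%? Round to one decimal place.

At 35,600 units, contribution = 35,600 × £19.36 = £689,216.00.
Operating income = contribution − fixed costs = £689,216.00 − £393,900 = £295,316.00.
Interest = £140,880.00, so EBIT − I = £154,436.00.
DCL = total CM / (EBIT − I) = £689,216.00 / £154,436.00 = 4.4628.
%ΔEPS = DCL × %ΔSales = 4.4628 × +19.8% = +88.4%.

+88.4%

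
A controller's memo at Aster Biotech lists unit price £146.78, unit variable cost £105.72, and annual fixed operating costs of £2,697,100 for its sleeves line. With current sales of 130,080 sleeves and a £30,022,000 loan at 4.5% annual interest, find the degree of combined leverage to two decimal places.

4.13

Contribution at this volume is 130,080 × £41.06 = £5,341,084.80.
Subtracting fixed costs: EBIT = £5,341,084.80 − £2,697,100 = £2,643,984.80. Interest = £1,350,990.00, so EBIT − I = £1,292,994.80.
DCL = contribution ÷ (EBIT − I) = £5,341,084.80 ÷ £1,292,994.80 = 4.1308.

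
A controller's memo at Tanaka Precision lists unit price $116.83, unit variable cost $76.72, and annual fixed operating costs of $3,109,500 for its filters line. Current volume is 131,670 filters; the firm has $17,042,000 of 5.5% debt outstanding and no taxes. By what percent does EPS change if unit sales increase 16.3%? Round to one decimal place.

+69.7%

At 131,670 units, contribution = 131,670 × $40.11 = $5,281,283.70.
EBIT = $5,281,283.70 − $3,109,500 = $2,171,783.70.
After interest of $937,310.00, pre-tax earnings = $1,234,473.70.
Degree of combined leverage = contribution ÷ (EBIT − I) = $5,281,283.70 ÷ $1,234,473.70 = 4.2782.
EPS therefore changes by 4.2782 × (+16.3%) = +69.7%.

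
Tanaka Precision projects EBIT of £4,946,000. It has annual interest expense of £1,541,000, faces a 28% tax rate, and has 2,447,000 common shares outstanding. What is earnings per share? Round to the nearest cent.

£1.00

Pre-tax income = £4,946,000 − £1,541,000.00 = £3,405,000.00.
Net income = £3,405,000.00 × (1 − 0.28) = £2,451,600.00.
EPS = £2,451,600.00 ÷ 2,447,000 = £1.00.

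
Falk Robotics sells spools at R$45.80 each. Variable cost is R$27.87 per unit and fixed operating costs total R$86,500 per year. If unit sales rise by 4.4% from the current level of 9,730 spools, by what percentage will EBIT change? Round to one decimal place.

+8.7%

Contribution at this volume is 9,730 × R$17.93 = R$174,458.90.
Subtracting fixed costs: EBIT = R$174,458.90 − R$86,500 = R$87,958.90.
DOL = contribution ÷ EBIT = R$174,458.90 ÷ R$87,958.90 = 1.9834.
So EBIT moves 1.9834 × (+4.4%) = +8.7%.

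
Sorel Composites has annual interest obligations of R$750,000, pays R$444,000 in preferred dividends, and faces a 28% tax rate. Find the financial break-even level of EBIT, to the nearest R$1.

Grossing the preferred dividend up to pre-tax terms: R$444,000 / (1 − 0.28) = R$616,666.67.
Financial break-even EBIT = interest + D_p ÷ (1 − t) = R$750,000 + R$616,666.67 = R$1,366,666.67.

R$1,366,667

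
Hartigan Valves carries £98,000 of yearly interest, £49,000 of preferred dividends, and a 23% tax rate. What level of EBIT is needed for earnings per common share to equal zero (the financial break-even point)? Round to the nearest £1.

£161,636

Preferred dividends are paid after tax, so their pre-tax equivalent is £49,000 ÷ (1 − 0.23) = £63,636.36.
EPS = 0 when EBIT covers interest plus the pre-tax preferred burden: £98,000 + £63,636.36 = £161,636.36.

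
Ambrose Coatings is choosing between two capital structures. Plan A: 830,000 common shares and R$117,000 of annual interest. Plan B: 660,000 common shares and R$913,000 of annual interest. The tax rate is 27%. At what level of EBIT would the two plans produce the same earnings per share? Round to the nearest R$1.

At indifference, (EBIT − 117,000)(1 − t)/830,000 = (EBIT − 913,000)(1 − t)/660,000.
The (1 − t) factor cancels: (EBIT − 117,000) × 660,000 = (EBIT − 913,000) × 830,000.
EBIT × (830,000 − 660,000) = 913,000 × 830,000 − 117,000 × 660,000 = 680,570,000,000, so EBIT = 680,570,000,000 ÷ 170,000 = 4,003,352.94.

R$4,003,353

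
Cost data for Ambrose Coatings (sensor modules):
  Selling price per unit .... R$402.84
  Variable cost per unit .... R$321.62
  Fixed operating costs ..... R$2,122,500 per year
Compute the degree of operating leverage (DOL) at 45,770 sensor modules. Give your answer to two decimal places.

2.33

At 45,770 units, contribution = 45,770 × R$81.22 = R$3,717,439.40.
EBIT = R$3,717,439.40 − R$2,122,500 = R$1,594,939.40.
So DOL = total CM / EBIT = R$3,717,439.40 / R$1,594,939.40 = 2.3308.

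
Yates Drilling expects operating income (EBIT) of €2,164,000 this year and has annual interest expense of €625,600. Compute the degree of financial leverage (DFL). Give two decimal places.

Annual interest charges come to €625,600.00.
DFL = EBIT ÷ (EBIT − I) = €2,164,000 ÷ (€2,164,000 − €625,600.00) = €2,164,000 ÷ €1,538,400.00 = 1.4067.

1.41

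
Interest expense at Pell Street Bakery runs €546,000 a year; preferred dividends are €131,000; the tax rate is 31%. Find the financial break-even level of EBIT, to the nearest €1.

Grossing the preferred dividend up to pre-tax terms: €131,000 / (1 − 0.31) = €189,855.07.
EPS = 0 when EBIT covers interest plus the pre-tax preferred burden: €546,000 + €189,855.07 = €735,855.07.

€735,855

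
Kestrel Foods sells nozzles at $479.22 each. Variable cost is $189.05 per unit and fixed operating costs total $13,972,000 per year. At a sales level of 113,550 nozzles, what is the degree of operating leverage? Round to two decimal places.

1.74

Total contribution margin = 113,550 × $290.17 = $32,948,803.50.
Subtracting fixed costs: EBIT = $32,948,803.50 − $13,972,000 = $18,976,803.50.
DOL = contribution ÷ EBIT = $32,948,803.50 ÷ $18,976,803.50 = 1.7363.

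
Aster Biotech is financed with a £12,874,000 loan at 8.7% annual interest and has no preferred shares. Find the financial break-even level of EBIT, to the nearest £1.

Annual interest = 8.7% × £12,874,000 = £1,120,038.00.
Without preferred stock the financial break-even is simply EBIT = interest = £1,120,038.00.

£1,120,038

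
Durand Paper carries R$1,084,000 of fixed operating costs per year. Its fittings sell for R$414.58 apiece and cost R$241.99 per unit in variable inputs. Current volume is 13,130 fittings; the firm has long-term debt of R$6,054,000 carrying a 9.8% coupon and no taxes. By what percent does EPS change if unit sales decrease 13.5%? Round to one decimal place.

At 13,130 units, contribution = 13,130 × R$172.59 = R$2,266,106.70.
EBIT = R$2,266,106.70 − R$1,084,000 = R$1,182,106.70.
After interest of R$593,292.00, pre-tax earnings = R$588,814.70.
DCL = total CM / (EBIT − I) = R$2,266,106.70 / R$588,814.70 = 3.8486.
EPS therefore changes by 3.8486 × (-13.5%) = -52.0%.

-52.0%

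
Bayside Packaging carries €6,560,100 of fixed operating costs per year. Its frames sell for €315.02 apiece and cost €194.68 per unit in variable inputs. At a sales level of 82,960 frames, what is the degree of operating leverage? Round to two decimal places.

2.92

Contribution at this volume is 82,960 × €120.34 = €9,983,406.40.
Subtracting fixed costs: EBIT = €9,983,406.40 − €6,560,100 = €3,423,306.40.
Degree of operating leverage = €9,983,406.40 / €3,423,306.40 = 2.9163.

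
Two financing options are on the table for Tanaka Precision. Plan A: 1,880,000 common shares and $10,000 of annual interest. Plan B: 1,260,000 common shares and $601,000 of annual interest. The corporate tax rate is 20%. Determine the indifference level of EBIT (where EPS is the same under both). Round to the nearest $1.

$1,802,065

Set EPS_A = EPS_B: (EBIT − $10,000)(1 − 0.20) ÷ 1,880,000 = (EBIT − $601,000)(1 − 0.20) ÷ 1,260,000.
The (1 − t) factor cancels: (EBIT − 10,000) × 1,260,000 = (EBIT − 601,000) × 1,880,000.
EBIT × (1,880,000 − 1,260,000) = 601,000 × 1,880,000 − 10,000 × 1,260,000 = 1,117,280,000,000, so EBIT = 1,117,280,000,000 ÷ 620,000 = 1,802,064.52.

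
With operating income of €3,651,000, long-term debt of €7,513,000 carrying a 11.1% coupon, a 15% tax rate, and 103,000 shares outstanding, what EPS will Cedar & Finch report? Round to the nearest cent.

Pre-tax income = €3,651,000 − €833,943.00 = €2,817,057.00.
Net income = €2,817,057.00 × (1 − 0.15) = €2,394,498.45.
EPS = €2,394,498.45 ÷ 103,000 = €23.25.

€23.25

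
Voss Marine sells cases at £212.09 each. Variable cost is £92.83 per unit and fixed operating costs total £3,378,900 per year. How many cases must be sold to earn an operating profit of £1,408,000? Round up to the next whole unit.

Unit CM = price − variable cost = £212.09 − £92.83 = £119.26.
Required volume = (fixed costs + target profit) ÷ CM = (£3,378,900 + £1,408,000) ÷ £119.26 = 40,138.35, so 40,139 cases.

40,139 cases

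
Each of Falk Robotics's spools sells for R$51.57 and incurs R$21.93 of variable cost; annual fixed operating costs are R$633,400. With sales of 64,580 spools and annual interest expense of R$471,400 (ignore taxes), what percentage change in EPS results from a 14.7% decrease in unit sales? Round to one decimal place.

Total contribution margin = 64,580 × R$29.64 = R$1,914,151.20.
Subtracting fixed costs: EBIT = R$1,914,151.20 − R$633,400 = R$1,280,751.20.
After interest of R$471,400.00, pre-tax earnings = R$809,351.20.
DCL = total CM / (EBIT − I) = R$1,914,151.20 / R$809,351.20 = 2.3650.
EPS therefore changes by 2.3650 × (-14.7%) = -34.8%.

-34.8%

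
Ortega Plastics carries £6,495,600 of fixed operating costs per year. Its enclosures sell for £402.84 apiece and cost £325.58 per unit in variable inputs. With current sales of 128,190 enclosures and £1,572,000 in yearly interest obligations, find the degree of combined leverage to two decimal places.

5.39

Contribution at this volume is 128,190 × £77.26 = £9,903,959.40.
EBIT = £9,903,959.40 − £6,495,600 = £3,408,359.40. Interest = £1,572,000.00.
DOL = £9,903,959.40 ÷ £3,408,359.40 = 2.9058; DFL = £3,408,359.40 ÷ £1,836,359.40 = 1.8560.
Combined leverage = 2.9058 × 1.8560 = 5.3932.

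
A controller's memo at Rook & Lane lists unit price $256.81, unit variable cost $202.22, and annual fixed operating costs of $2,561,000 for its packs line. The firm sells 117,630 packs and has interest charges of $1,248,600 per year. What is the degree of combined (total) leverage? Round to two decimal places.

2.46

At 117,630 units, contribution = 117,630 × $54.59 = $6,421,421.70.
EBIT = $6,421,421.70 − $2,561,000 = $3,860,421.70. Interest = $1,248,600.00, so EBIT − I = $2,611,821.70.
DCL = contribution ÷ (EBIT − I) = $6,421,421.70 ÷ $2,611,821.70 = 2.4586.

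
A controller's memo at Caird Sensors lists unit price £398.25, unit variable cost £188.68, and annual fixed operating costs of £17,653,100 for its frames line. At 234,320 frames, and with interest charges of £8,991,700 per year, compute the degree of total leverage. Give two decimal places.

Contribution at this volume is 234,320 × £209.57 = £49,106,442.40.
EBIT = £49,106,442.40 − £17,653,100 = £31,453,342.40. Interest = £8,991,700.00, so EBIT − I = £22,461,642.40.
DCL = contribution ÷ (EBIT − I) = £49,106,442.40 ÷ £22,461,642.40 = 2.1862.

2.19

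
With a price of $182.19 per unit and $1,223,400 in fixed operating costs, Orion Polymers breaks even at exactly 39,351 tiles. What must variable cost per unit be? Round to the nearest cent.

$151.10

Contribution per unit must be FC / Q = $1,223,400 / 39,351 = $31.0894.
Variable cost per unit = $182.19 − $31.0894 = $151.10.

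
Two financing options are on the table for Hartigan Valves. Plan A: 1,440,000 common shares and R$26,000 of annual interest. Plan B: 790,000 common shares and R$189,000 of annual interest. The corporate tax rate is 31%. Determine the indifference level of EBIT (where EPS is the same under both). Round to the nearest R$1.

R$387,108

Set EPS_A = EPS_B: (EBIT − R$26,000)(1 − 0.31) ÷ 1,440,000 = (EBIT − R$189,000)(1 − 0.31) ÷ 790,000.
The (1 − t) factor cancels: (EBIT − 26,000) × 790,000 = (EBIT − 189,000) × 1,440,000.
EBIT × (1,440,000 − 790,000) = 189,000 × 1,440,000 − 26,000 × 790,000 = 251,620,000,000, so EBIT = 251,620,000,000 ÷ 650,000 = 387,107.69.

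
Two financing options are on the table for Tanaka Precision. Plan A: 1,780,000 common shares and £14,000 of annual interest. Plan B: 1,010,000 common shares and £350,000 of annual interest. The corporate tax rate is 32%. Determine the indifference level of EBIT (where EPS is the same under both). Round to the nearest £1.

Set EPS_A = EPS_B: (EBIT − £14,000)(1 − 0.32) ÷ 1,780,000 = (EBIT − £350,000)(1 − 0.32) ÷ 1,010,000.
Cancelling (1 − t) and cross-multiplying: 1,010,000·(EBIT − 14,000) = 1,780,000·(EBIT − 350,000).
EBIT × (1,780,000 − 1,010,000) = 350,000 × 1,780,000 − 14,000 × 1,010,000 = 608,860,000,000, so EBIT = 608,860,000,000 ÷ 770,000 = 790,727.27.

£790,727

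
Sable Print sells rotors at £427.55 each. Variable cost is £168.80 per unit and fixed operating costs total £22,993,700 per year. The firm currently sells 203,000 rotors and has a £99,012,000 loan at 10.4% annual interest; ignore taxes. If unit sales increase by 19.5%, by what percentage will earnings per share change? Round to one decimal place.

At 203,000 units, contribution = 203,000 × £258.75 = £52,526,250.00.
Operating income = contribution − fixed costs = £52,526,250.00 − £22,993,700 = £29,532,550.00.
After interest of £10,297,248.00, pre-tax earnings = £19,235,302.00.
Degree of combined leverage = contribution ÷ (EBIT − I) = £52,526,250.00 ÷ £19,235,302.00 = 2.7307.
EPS therefore changes by 2.7307 × (+19.5%) = +53.2%.

+53.2%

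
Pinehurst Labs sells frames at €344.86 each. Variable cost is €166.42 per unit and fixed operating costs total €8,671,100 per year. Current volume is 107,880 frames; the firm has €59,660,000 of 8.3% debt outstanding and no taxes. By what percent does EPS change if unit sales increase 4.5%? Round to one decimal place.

+15.4%

At 107,880 units, contribution = 107,880 × €178.44 = €19,250,107.20.
EBIT = €19,250,107.20 − €8,671,100 = €10,579,007.20.
Interest = €4,951,780.00, so EBIT − I = €5,627,227.20.
Degree of combined leverage = contribution ÷ (EBIT − I) = €19,250,107.20 ÷ €5,627,227.20 = 3.4209.
%ΔEPS = DCL × %ΔSales = 3.4209 × +4.5% = +15.4%.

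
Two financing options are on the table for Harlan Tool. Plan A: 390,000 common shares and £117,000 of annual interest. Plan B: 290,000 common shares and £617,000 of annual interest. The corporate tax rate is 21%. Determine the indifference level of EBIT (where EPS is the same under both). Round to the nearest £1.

£2,067,000

At indifference, (EBIT − 117,000)(1 − t)/390,000 = (EBIT − 617,000)(1 − t)/290,000.
Cancelling (1 − t) and cross-multiplying: 290,000·(EBIT − 117,000) = 390,000·(EBIT − 617,000).
EBIT × (390,000 − 290,000) = 617,000 × 390,000 − 117,000 × 290,000 = 206,700,000,000, so EBIT = 206,700,000,000 ÷ 100,000 = 2,067,000.00.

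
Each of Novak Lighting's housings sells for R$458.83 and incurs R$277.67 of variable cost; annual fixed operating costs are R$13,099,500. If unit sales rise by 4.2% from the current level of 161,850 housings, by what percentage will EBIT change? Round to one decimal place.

Total contribution margin = 161,850 × R$181.16 = R$29,320,746.00.
EBIT = R$29,320,746.00 − R$13,099,500 = R$16,221,246.00.
Degree of operating leverage = R$29,320,746.00 / R$16,221,246.00 = 1.8076.
Operating income changes by 1.8076 × +4.2% = +7.6%.

+7.6%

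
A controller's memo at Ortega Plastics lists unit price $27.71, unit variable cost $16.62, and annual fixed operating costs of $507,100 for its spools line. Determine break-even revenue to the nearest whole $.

$1,267,064

Contribution margin per unit = $27.71 − $16.62 = $11.09, a CM ratio of $11.09 ÷ $27.71 = 0.4002.
Break-even revenue = fixed costs × price ÷ CM = $507,100 × $27.71 ÷ $11.09 = $1,267,064.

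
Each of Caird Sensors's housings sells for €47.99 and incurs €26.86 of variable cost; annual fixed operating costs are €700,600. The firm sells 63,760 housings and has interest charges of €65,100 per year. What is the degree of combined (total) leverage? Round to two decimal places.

2.32

At 63,760 units, contribution = 63,760 × €21.13 = €1,347,248.80.
Operating income = contribution − fixed costs = €1,347,248.80 − €700,600 = €646,648.80. Interest = €65,100.00, so EBIT − I = €581,548.80.
DCL = contribution ÷ (EBIT − I) = €1,347,248.80 ÷ €581,548.80 = 2.3167.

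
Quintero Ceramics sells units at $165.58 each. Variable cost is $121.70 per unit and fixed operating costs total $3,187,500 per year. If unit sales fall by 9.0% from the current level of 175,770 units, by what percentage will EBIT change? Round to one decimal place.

Contribution at this volume is 175,770 × $43.88 = $7,712,787.60.
Operating income = contribution − fixed costs = $7,712,787.60 − $3,187,500 = $4,525,287.60.
DOL = contribution ÷ EBIT = $7,712,787.60 ÷ $4,525,287.60 = 1.7044.
So EBIT moves 1.7044 × (-9.0%) = -15.3%.

-15.3%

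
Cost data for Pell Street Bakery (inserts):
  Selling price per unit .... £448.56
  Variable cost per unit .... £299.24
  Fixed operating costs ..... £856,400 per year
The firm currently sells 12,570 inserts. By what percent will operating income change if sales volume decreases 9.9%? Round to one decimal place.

Contribution at this volume is 12,570 × £149.32 = £1,876,952.40.
Operating income = contribution − fixed costs = £1,876,952.40 − £856,400 = £1,020,552.40.
Degree of operating leverage = £1,876,952.40 / £1,020,552.40 = 1.8392.
Operating income changes by 1.8392 × -9.9% = -18.2%.

-18.2%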